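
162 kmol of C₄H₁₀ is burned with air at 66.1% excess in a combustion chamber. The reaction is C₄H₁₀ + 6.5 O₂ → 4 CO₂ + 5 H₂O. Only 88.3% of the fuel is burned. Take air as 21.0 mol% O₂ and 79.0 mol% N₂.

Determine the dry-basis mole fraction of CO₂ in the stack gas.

0.0716

Stoichiometric O₂ = 6.5 × 162 = 1053 kmol; O₂ fed = 1053 × 1.661 = 1749 kmol.
N₂ fed = 1749 × 79/21 = 6580 kmol.
Fuel reacted = 0.883 × 162 → ξ = 143 kmol.
Outlet (n = n₀ + ν ξ):
  C₄H₁₀: 162 − 1(143) = 18.95
  O₂: 1749 − 6.5(143) = 819.2
  N₂: 6580 (inert)
  CO₂: 0 + 4(143) = 572.2
  H₂O: 0 + 5(143) = 715.2
Dry total = 7990 kmol; y_CO₂ (dry) = 572.2 / 7990 = 0.07161.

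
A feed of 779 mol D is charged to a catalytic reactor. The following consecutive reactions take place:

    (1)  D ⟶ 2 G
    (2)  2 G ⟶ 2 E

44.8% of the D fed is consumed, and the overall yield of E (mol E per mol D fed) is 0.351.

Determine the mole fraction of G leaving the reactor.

0.376

Conversion of D: D consumed = 1ξ₁ = 0.448 × 779 → ξ₁ = 349 mol.
Yield of E: 2ξ₂ / 779 = 0.351 → ξ₂ = 136.7 mol.
Outlet amounts (n = n₀ + Σ ν·ξ):
  D: 779 − 1(349) = 430
  G: 0 + 2(349) − 2(136.7) = 424.6
  E: 0 + 2(136.7) = 273.4
Total out = 1128 mol; y_G = 424.6 / 1128 = 0.3764.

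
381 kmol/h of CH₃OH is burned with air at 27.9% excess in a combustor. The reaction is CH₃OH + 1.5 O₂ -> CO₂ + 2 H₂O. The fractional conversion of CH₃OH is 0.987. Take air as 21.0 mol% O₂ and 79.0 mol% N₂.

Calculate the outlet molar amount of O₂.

Stoichiometric O₂ = 1.5 × 381 = 571.5 kmol/h; O₂ fed = 571.5 × 1.279 = 730.9 kmol/h.
N₂ fed = 730.9 × 79/21 = 2750 kmol/h.
Fuel reacted = 0.987 × 381 → ξ = 376 kmol/h.
Outlet (n = n₀ + ν ξ):
  CH₃OH: 381 − 1(376) = 4.953
  O₂: 730.9 − 1.5(376) = 166.9
  N₂: 2750 (inert)
  CO₂: 0 + 1(376) = 376
  H₂O: 0 + 2(376) = 752.1

167 kmol/h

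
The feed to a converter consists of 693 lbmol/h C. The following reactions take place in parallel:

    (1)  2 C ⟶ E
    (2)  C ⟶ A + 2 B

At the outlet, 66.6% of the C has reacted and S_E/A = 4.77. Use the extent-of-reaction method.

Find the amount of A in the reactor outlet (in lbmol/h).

Conversion of C: C consumed = 0.666 × 693 = 461.5 lbmol/h = 2ξ₁ + 1ξ₂.
Selectivity: 1ξ₁ / (1ξ₂) = 4.77 → ξ₁ = 4.77 ξ₂.
Substitute: (2·4.77 + 1) ξ₂ = 461.5 → ξ₂ = 43.79 lbmol/h, ξ₁ = 208.9 lbmol/h.
Outlet amounts (n = n₀ + Σ ν·ξ):
  C: 693 − 2(208.9) − 1(43.79) = 231.5
  E: 0 + 1(208.9) = 208.9
  A: 0 + 1(43.79) = 43.79
  B: 0 + 2(43.79) = 87.58

43.8 lbmol/h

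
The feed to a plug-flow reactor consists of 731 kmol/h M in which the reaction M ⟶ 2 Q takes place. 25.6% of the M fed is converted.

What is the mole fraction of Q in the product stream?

0.408

M reacted = 0.256 × 731 = 187.1 kmol/h; ν_M = −1, so ξ = 187.1/1 = 187.1 kmol/h.
Outlet amounts (n = n₀ + ν ξ):
  M: 731 − 1(187.1) = 543.9
  Q: 0 + 2(187.1) = 374.3
Total out = 918.1 kmol/h; y_Q = 374.3 / 918.1 = 0.4076.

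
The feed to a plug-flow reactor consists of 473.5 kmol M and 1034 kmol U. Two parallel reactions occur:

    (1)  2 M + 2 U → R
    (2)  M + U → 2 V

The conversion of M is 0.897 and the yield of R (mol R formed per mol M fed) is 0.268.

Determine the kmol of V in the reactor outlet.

Yield of R: 1ξ₁ / 473.5 = 0.268 → ξ₁ = 126.9 kmol.
Conversion of M: 2ξ₁ + 1ξ₂ = 0.897 × 473.5 = 424.7 → ξ₂ = 170.9 kmol.
Outlet amounts (n = n₀ + Σ ν·ξ):
  M: 473.5 − 2(126.9) − 1(170.9) = 48.77
  U: 1034 − 2(126.9) − 1(170.9) = 609.3
  R: 0 + 1(126.9) = 126.9
  V: 0 + 2(170.9) = 341.9

342 kmol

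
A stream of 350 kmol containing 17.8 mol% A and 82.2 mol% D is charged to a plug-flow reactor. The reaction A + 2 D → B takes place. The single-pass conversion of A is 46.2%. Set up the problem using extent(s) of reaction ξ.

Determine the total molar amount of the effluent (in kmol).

292 kmol

A reacted = 0.462 × 62.3 = 28.78 kmol; ν_A = −1, so ξ = 28.78/1 = 28.78 kmol.
Outlet amounts (n = n₀ + ν ξ):
  A: 62.3 − 1(28.78) = 33.52
  D: 287.7 − 2(28.78) = 230.1
  B: 0 + 1(28.78) = 28.78
Total out = 33.52 + 230.1 + 28.78 = 292.4 kmol.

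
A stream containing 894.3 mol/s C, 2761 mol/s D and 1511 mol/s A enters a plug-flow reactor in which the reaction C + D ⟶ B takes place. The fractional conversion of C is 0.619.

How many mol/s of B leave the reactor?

C reacted = 0.619 × 894.3 = 553.6 mol/s; ν_C = −1, so ξ = 553.6/1 = 553.6 mol/s.
Outlet amounts (n = n₀ + ν ξ):
  C: 894.3 − 1(553.6) = 340.7
  D: 2761 − 1(553.6) = 2207
  B: 0 + 1(553.6) = 553.6
  A: 1511 (inert)

554 mol/s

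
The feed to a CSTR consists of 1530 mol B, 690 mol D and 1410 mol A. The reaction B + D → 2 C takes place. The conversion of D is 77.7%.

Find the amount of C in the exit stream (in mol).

D reacted = 0.777 × 690 = 536.1 mol; ν_D = −1, so ξ = 536.1/1 = 536.1 mol.
Outlet amounts (n = n₀ + ν ξ):
  B: 1530 − 1(536.1) = 993.9
  D: 690 − 1(536.1) = 153.9
  C: 0 + 2(536.1) = 1072
  A: 1410 (inert)

1070 mol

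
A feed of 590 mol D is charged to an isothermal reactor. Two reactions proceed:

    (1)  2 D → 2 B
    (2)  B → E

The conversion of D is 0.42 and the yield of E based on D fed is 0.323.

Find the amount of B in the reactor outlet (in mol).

57.2 mol

Conversion of D: D consumed = 2ξ₁ = 0.42 × 590 → ξ₁ = 123.9 mol.
Yield of E: 1ξ₂ / 590 = 0.323 → ξ₂ = 190.6 mol.
Outlet amounts (n = n₀ + Σ ν·ξ):
  D: 590 − 2(123.9) = 342.2
  B: 0 + 2(123.9) − 1(190.6) = 57.23
  E: 0 + 1(190.6) = 190.6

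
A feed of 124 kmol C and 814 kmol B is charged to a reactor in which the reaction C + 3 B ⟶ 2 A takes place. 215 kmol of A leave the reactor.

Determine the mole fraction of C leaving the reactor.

0.0228

For A: n = n₀ + 2ξ → 215 = 0 + 2ξ, giving ξ = 107.5 kmol.
Outlet amounts (n = n₀ + ν ξ):
  C: 124 − 1(107.5) = 16.5
  B: 814 − 3(107.5) = 491.5
  A: 0 + 2(107.5) = 215
Total out = 723 kmol; y_C = 16.5 / 723 = 0.02282.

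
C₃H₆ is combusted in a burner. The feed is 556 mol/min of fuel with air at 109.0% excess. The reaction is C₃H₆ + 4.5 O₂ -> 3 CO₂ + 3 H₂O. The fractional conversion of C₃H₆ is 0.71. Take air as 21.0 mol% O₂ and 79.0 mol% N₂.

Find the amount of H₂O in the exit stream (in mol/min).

1180 mol/min

Stoichiometric O₂ = 4.5 × 556 = 2502 mol/min; O₂ fed = 2502 × 2.090 = 5229 mol/min.
N₂ fed = 5229 × 79/21 = 19670 mol/min.
Fuel reacted = 0.71 × 556 → ξ = 394.8 mol/min.
Outlet (n = n₀ + ν ξ):
  C₃H₆: 556 − 1(394.8) = 161.2
  O₂: 5229 − 4.5(394.8) = 3453
  N₂: 19670 (inert)
  CO₂: 0 + 3(394.8) = 1184
  H₂O: 0 + 3(394.8) = 1184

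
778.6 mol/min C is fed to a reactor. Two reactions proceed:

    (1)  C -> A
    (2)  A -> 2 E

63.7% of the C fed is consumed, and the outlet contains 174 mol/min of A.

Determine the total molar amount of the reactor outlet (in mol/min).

Conversion of C: C consumed = 1ξ₁ = 0.637 × 778.6 → ξ₁ = 496 mol/min.
A balance: n_A = 0 + 1ξ₁ − 1ξ₂ = 174 → ξ₂ = (1·496 − 174)/1 = 322 mol/min.
Outlet amounts (n = n₀ + Σ ν·ξ):
  C: 778.6 − 1(496) = 282.6
  A: 0 + 1(496) − 1(322) = 174
  E: 0 + 2(322) = 643.9
Total out = 282.6 + 174 + 643.9 = 1101 mol/min.

1100 mol/min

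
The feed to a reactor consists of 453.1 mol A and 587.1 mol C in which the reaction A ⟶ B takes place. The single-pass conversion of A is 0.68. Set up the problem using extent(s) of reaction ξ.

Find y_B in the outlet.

0.296

A reacted = 0.68 × 453.1 = 308.1 mol; ν_A = −1, so ξ = 308.1/1 = 308.1 mol.
Outlet amounts (n = n₀ + ν ξ):
  A: 453.1 − 1(308.1) = 145
  B: 0 + 1(308.1) = 308.1
  C: 587.1 (inert)
Total out = 1040 mol; y_B = 308.1 / 1040 = 0.2962.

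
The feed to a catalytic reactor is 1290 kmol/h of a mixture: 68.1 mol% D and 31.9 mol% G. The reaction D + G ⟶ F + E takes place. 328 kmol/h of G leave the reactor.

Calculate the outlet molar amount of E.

83.5 kmol/h

For G: n = n₀ − 1ξ → 328 = 411.5 − 1ξ, giving ξ = 83.51 kmol/h.
Outlet amounts (n = n₀ + ν ξ):
  D: 878.5 − 1(83.51) = 795
  G: 411.5 − 1(83.51) = 328
  F: 0 + 1(83.51) = 83.51
  E: 0 + 1(83.51) = 83.51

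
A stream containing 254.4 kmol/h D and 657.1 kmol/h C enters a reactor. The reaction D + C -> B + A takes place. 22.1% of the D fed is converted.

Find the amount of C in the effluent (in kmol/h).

D reacted = 0.221 × 254.4 = 56.22 kmol/h; ν_D = −1, so ξ = 56.22/1 = 56.22 kmol/h.
Outlet amounts (n = n₀ + ν ξ):
  D: 254.4 − 1(56.22) = 198.2
  C: 657.1 − 1(56.22) = 600.9
  B: 0 + 1(56.22) = 56.22
  A: 0 + 1(56.22) = 56.22

601 kmol/h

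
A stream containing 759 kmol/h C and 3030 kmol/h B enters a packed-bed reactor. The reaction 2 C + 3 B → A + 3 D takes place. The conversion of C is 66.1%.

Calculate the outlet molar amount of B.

2280 kmol/h

C reacted = 0.661 × 759 = 501.7 kmol/h; ν_C = −2, so ξ = 501.7/2 = 250.8 kmol/h.
Outlet amounts (n = n₀ + ν ξ):
  C: 759 − 2(250.8) = 257.3
  B: 3030 − 3(250.8) = 2277
  A: 0 + 1(250.8) = 250.8
  D: 0 + 3(250.8) = 752.5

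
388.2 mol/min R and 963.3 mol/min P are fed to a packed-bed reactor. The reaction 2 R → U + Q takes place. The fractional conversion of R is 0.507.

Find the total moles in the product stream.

R reacted = 0.507 × 388.2 = 196.8 mol/min; ν_R = −2, so ξ = 196.8/2 = 98.41 mol/min.
Outlet amounts (n = n₀ + ν ξ):
  R: 388.2 − 2(98.41) = 191.4
  U: 0 + 1(98.41) = 98.41
  Q: 0 + 1(98.41) = 98.41
  P: 963.3 (inert)
Total out = 191.4 + 98.41 + 98.41 + 963.3 = 1352 mol/min.

1350 mol/min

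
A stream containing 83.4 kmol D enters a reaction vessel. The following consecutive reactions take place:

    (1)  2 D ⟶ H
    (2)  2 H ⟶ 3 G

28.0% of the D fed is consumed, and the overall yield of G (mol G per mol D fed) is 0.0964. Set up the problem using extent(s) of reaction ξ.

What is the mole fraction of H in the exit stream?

Conversion of D: D consumed = 2ξ₁ = 0.28 × 83.4 → ξ₁ = 11.68 kmol.
Yield of G: 3ξ₂ / 83.4 = 0.0964 → ξ₂ = 2.68 kmol.
Outlet amounts (n = n₀ + Σ ν·ξ):
  D: 83.4 − 2(11.68) = 60.05
  H: 0 + 1(11.68) − 2(2.68) = 6.316
  G: 0 + 3(2.68) = 8.04
Total out = 74.4 kmol; y_H = 6.316 / 74.4 = 0.08489.

0.0849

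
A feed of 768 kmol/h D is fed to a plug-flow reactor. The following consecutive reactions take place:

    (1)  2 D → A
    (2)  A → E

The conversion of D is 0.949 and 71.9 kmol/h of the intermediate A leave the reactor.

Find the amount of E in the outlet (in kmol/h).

293 kmol/h

Conversion of D: D consumed = 2ξ₁ = 0.949 × 768 → ξ₁ = 364.4 kmol/h.
A balance: n_A = 0 + 1ξ₁ − 1ξ₂ = 71.9 → ξ₂ = (1·364.4 − 71.9)/1 = 292.5 kmol/h.
Outlet amounts (n = n₀ + Σ ν·ξ):
  D: 768 − 2(364.4) = 39.17
  A: 0 + 1(364.4) − 1(292.5) = 71.9
  E: 0 + 1(292.5) = 292.5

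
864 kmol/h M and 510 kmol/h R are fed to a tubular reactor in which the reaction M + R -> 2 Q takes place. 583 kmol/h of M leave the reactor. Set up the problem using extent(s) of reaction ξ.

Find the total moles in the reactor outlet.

For M: n = n₀ − 1ξ → 583 = 864 − 1ξ, giving ξ = 281 kmol/h.
Outlet amounts (n = n₀ + ν ξ):
  M: 864 − 1(281) = 583
  R: 510 − 1(281) = 229
  Q: 0 + 2(281) = 562
Total out = 583 + 229 + 562 = 1374 kmol/h.

1370 kmol/h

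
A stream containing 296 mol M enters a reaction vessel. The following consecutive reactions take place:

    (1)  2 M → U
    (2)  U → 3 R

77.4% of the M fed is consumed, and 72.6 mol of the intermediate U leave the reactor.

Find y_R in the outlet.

0.474

Conversion of M: M consumed = 2ξ₁ = 0.774 × 296 → ξ₁ = 114.6 mol.
U balance: n_U = 0 + 1ξ₁ − 1ξ₂ = 72.6 → ξ₂ = (1·114.6 − 72.6)/1 = 41.95 mol.
Outlet amounts (n = n₀ + Σ ν·ξ):
  M: 296 − 2(114.6) = 66.9
  U: 0 + 1(114.6) − 1(41.95) = 72.6
  R: 0 + 3(41.95) = 125.9
Total out = 265.4 mol; y_R = 125.9 / 265.4 = 0.4743.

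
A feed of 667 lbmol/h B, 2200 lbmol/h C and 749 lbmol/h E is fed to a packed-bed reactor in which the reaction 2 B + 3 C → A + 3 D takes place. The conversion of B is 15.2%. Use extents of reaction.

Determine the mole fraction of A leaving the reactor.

0.0142

B reacted = 0.152 × 667 = 101.4 lbmol/h; ν_B = −2, so ξ = 101.4/2 = 50.69 lbmol/h.
Outlet amounts (n = n₀ + ν ξ):
  B: 667 − 2(50.69) = 565.6
  C: 2200 − 3(50.69) = 2048
  A: 0 + 1(50.69) = 50.69
  D: 0 + 3(50.69) = 152.1
  E: 749 (inert)
Total out = 3565 lbmol/h; y_A = 50.69 / 3565 = 0.01422.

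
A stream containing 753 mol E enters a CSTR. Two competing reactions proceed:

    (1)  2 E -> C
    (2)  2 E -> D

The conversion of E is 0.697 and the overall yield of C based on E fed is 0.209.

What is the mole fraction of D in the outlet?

Yield of C: 1ξ₁ / 753 = 0.209 → ξ₁ = 157.4 mol.
Conversion of E: 2ξ₁ + 2ξ₂ = 0.697 × 753 = 524.8 → ξ₂ = 105 mol.
Outlet amounts (n = n₀ + Σ ν·ξ):
  E: 753 − 2(157.4) − 2(105) = 228.2
  C: 0 + 1(157.4) = 157.4
  D: 0 + 1(105) = 105
Total out = 490.6 mol; y_D = 105 / 490.6 = 0.2141.

0.214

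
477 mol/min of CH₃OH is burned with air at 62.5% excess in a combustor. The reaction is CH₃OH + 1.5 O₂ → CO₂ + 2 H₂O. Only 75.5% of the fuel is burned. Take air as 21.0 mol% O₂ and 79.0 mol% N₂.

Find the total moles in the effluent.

Stoichiometric O₂ = 1.5 × 477 = 715.5 mol/min; O₂ fed = 715.5 × 1.625 = 1163 mol/min.
N₂ fed = 1163 × 79/21 = 4374 mol/min.
Fuel reacted = 0.755 × 477 → ξ = 360.1 mol/min.
Outlet (n = n₀ + ν ξ):
  CH₃OH: 477 − 1(360.1) = 116.9
  O₂: 1163 − 1.5(360.1) = 622.5
  N₂: 4374 (inert)
  CO₂: 0 + 1(360.1) = 360.1
  H₂O: 0 + 2(360.1) = 720.3
Total out = 116.9 + 622.5 + 4374 + 360.1 + 720.3 = 6194 mol/min.

6190 mol/min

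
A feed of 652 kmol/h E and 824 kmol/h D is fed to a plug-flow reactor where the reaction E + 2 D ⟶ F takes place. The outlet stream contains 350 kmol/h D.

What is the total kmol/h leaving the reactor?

For D: n = n₀ − 2ξ → 350 = 824 − 2ξ, giving ξ = 237 kmol/h.
Outlet amounts (n = n₀ + ν ξ):
  E: 652 − 1(237) = 415
  D: 824 − 2(237) = 350
  F: 0 + 1(237) = 237
Total out = 415 + 350 + 237 = 1002 kmol/h.

1000 kmol/h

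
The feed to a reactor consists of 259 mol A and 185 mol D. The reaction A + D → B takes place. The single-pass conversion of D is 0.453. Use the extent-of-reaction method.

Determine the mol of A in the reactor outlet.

175 mol

D reacted = 0.453 × 185 = 83.81 mol; ν_D = −1, so ξ = 83.81/1 = 83.81 mol.
Outlet amounts (n = n₀ + ν ξ):
  A: 259 − 1(83.81) = 175.2
  D: 185 − 1(83.81) = 101.2
  B: 0 + 1(83.81) = 83.81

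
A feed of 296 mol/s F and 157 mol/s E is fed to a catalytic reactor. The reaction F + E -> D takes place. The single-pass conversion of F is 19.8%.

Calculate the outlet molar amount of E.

F reacted = 0.198 × 296 = 58.61 mol/s; ν_F = −1, so ξ = 58.61/1 = 58.61 mol/s.
Outlet amounts (n = n₀ + ν ξ):
  F: 296 − 1(58.61) = 237.4
  E: 157 − 1(58.61) = 98.39
  D: 0 + 1(58.61) = 58.61

98.4 mol/s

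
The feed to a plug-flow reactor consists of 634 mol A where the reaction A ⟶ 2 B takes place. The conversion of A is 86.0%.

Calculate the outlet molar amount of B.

1090 mol

A reacted = 0.86 × 634 = 545.2 mol; ν_A = −1, so ξ = 545.2/1 = 545.2 mol.
Outlet amounts (n = n₀ + ν ξ):
  A: 634 − 1(545.2) = 88.76
  B: 0 + 2(545.2) = 1090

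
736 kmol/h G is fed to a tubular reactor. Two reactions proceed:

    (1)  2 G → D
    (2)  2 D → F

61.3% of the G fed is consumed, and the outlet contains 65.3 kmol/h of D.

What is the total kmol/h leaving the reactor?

Conversion of G: G consumed = 2ξ₁ = 0.613 × 736 → ξ₁ = 225.6 kmol/h.
D balance: n_D = 0 + 1ξ₁ − 2ξ₂ = 65.3 → ξ₂ = (1·225.6 − 65.3)/2 = 80.14 kmol/h.
Outlet amounts (n = n₀ + Σ ν·ξ):
  G: 736 − 2(225.6) = 284.8
  D: 0 + 1(225.6) − 2(80.14) = 65.3
  F: 0 + 1(80.14) = 80.14
Total out = 284.8 + 65.3 + 80.14 = 430.3 kmol/h.

430 kmol/h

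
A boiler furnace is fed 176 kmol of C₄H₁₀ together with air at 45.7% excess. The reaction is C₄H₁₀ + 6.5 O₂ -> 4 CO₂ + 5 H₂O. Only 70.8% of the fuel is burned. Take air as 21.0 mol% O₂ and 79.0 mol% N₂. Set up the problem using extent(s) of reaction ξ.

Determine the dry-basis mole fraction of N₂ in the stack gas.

Stoichiometric O₂ = 6.5 × 176 = 1144 kmol; O₂ fed = 1144 × 1.457 = 1667 kmol.
N₂ fed = 1667 × 79/21 = 6270 kmol.
Fuel reacted = 0.708 × 176 → ξ = 124.6 kmol.
Outlet (n = n₀ + ν ξ):
  C₄H₁₀: 176 − 1(124.6) = 51.39
  O₂: 1667 − 6.5(124.6) = 856.9
  N₂: 6270 (inert)
  CO₂: 0 + 4(124.6) = 498.4
  H₂O: 0 + 5(124.6) = 623
Dry total = 7677 kmol; y_N₂ (dry) = 6270 / 7677 = 0.8168.

0.817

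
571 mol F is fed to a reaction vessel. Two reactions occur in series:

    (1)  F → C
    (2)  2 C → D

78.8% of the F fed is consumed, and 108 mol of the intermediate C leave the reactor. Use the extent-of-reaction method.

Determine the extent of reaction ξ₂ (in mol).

ξ₂ = 171 mol

Conversion of F: F consumed = 1ξ₁ = 0.788 × 571 → ξ₁ = 449.9 mol.
C balance: n_C = 0 + 1ξ₁ − 2ξ₂ = 108 → ξ₂ = (1·449.9 − 108)/2 = 171 mol.
Outlet amounts (n = n₀ + Σ ν·ξ):
  F: 571 − 1(449.9) = 121.1
  C: 0 + 1(449.9) − 2(171) = 108
  D: 0 + 1(171) = 171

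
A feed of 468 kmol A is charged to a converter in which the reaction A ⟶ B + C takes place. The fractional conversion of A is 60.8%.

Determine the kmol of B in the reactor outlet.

A reacted = 0.608 × 468 = 284.5 kmol; ν_A = −1, so ξ = 284.5/1 = 284.5 kmol.
Outlet amounts (n = n₀ + ν ξ):
  A: 468 − 1(284.5) = 183.5
  B: 0 + 1(284.5) = 284.5
  C: 0 + 1(284.5) = 284.5

285 kmol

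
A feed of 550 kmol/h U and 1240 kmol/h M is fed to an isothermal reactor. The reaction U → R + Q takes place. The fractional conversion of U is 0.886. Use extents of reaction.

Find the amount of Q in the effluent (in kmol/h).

U reacted = 0.886 × 550 = 487.3 kmol/h; ν_U = −1, so ξ = 487.3/1 = 487.3 kmol/h.
Outlet amounts (n = n₀ + ν ξ):
  U: 550 − 1(487.3) = 62.7
  R: 0 + 1(487.3) = 487.3
  Q: 0 + 1(487.3) = 487.3
  M: 1240 (inert)

487 kmol/h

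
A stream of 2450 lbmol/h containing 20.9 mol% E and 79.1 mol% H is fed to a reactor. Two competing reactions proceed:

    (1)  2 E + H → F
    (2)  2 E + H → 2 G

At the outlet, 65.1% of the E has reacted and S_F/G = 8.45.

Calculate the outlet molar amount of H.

Conversion of E: E consumed = 0.651 × 512 = 333.3 lbmol/h = 2ξ₁ + 2ξ₂.
Selectivity: 1ξ₁ / (2ξ₂) = 8.45 → ξ₁ = 16.9 ξ₂.
Substitute: (2·16.9 + 2) ξ₂ = 333.3 → ξ₂ = 9.311 lbmol/h, ξ₁ = 157.4 lbmol/h.
Outlet amounts (n = n₀ + Σ ν·ξ):
  E: 512 − 2(157.4) − 2(9.311) = 178.7
  H: 1938 − 1(157.4) − 1(9.311) = 1771
  F: 0 + 1(157.4) = 157.4
  G: 0 + 2(9.311) = 18.62

1770 lbmol/h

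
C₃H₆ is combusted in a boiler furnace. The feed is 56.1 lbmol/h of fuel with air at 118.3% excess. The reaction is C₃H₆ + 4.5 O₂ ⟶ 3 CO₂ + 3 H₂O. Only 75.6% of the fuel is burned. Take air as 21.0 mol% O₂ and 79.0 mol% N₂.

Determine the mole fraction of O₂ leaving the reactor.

0.133

Stoichiometric O₂ = 4.5 × 56.1 = 252.5 lbmol/h; O₂ fed = 252.5 × 2.183 = 551.1 lbmol/h.
N₂ fed = 551.1 × 79/21 = 2073 lbmol/h.
Fuel reacted = 0.756 × 56.1 → ξ = 42.41 lbmol/h.
Outlet (n = n₀ + ν ξ):
  C₃H₆: 56.1 − 1(42.41) = 13.69
  O₂: 551.1 − 4.5(42.41) = 360.2
  N₂: 2073 (inert)
  CO₂: 0 + 3(42.41) = 127.2
  H₂O: 0 + 3(42.41) = 127.2
Total out = 2702 lbmol/h; y_O₂ = 360.2 / 2702 = 0.1333.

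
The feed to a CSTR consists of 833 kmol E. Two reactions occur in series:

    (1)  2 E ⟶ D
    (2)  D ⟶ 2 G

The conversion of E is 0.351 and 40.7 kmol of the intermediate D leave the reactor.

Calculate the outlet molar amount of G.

Conversion of E: E consumed = 2ξ₁ = 0.351 × 833 → ξ₁ = 146.2 kmol.
D balance: n_D = 0 + 1ξ₁ − 1ξ₂ = 40.7 → ξ₂ = (1·146.2 − 40.7)/1 = 105.5 kmol.
Outlet amounts (n = n₀ + Σ ν·ξ):
  E: 833 − 2(146.2) = 540.6
  D: 0 + 1(146.2) − 1(105.5) = 40.7
  G: 0 + 2(105.5) = 211

211 kmol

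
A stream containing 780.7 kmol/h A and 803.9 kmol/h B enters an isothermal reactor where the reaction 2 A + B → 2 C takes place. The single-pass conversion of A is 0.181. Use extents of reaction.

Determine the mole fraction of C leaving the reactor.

A reacted = 0.181 × 780.7 = 141.3 kmol/h; ν_A = −2, so ξ = 141.3/2 = 70.65 kmol/h.
Outlet amounts (n = n₀ + ν ξ):
  A: 780.7 − 2(70.65) = 639.4
  B: 803.9 − 1(70.65) = 733.2
  C: 0 + 2(70.65) = 141.3
Total out = 1514 kmol/h; y_C = 141.3 / 1514 = 0.09334.

0.0933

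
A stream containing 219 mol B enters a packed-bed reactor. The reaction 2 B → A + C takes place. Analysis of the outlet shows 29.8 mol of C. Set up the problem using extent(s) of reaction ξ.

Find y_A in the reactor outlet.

0.136

For C: n = n₀ + 1ξ → 29.8 = 0 + 1ξ, giving ξ = 29.8 mol.
Outlet amounts (n = n₀ + ν ξ):
  B: 219 − 2(29.8) = 159.4
  A: 0 + 1(29.8) = 29.8
  C: 0 + 1(29.8) = 29.8
Total out = 219 mol; y_A = 29.8 / 219 = 0.1361.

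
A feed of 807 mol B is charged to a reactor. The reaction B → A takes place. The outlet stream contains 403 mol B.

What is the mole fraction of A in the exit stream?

0.501

For B: n = n₀ − 1ξ → 403 = 807 − 1ξ, giving ξ = 404 mol.
Outlet amounts (n = n₀ + ν ξ):
  B: 807 − 1(404) = 403
  A: 0 + 1(404) = 404
Total out = 807 mol; y_A = 404 / 807 = 0.5006.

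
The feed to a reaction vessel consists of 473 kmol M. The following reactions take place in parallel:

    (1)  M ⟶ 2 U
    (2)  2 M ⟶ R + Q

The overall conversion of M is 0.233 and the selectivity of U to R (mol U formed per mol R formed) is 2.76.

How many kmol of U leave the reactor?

Conversion of M: M consumed = 0.233 × 473 = 110.2 kmol = 1ξ₁ + 2ξ₂.
Selectivity: 2ξ₁ / (1ξ₂) = 2.76 → ξ₁ = 1.38 ξ₂.
Substitute: (1·1.38 + 2) ξ₂ = 110.2 → ξ₂ = 32.61 kmol, ξ₁ = 45 kmol.
Outlet amounts (n = n₀ + Σ ν·ξ):
  M: 473 − 1(45) − 2(32.61) = 362.8
  U: 0 + 2(45) = 89.99
  R: 0 + 1(32.61) = 32.61
  Q: 0 + 1(32.61) = 32.61

90 kmol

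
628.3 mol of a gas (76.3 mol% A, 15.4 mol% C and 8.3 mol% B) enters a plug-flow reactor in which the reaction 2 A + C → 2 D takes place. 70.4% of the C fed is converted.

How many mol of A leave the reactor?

C reacted = 0.704 × 96.76 = 68.12 mol; ν_C = −1, so ξ = 68.12/1 = 68.12 mol.
Outlet amounts (n = n₀ + ν ξ):
  A: 479.4 − 2(68.12) = 343.2
  C: 96.76 − 1(68.12) = 28.64
  D: 0 + 2(68.12) = 136.2
  B: 52.15 (inert)

343 mol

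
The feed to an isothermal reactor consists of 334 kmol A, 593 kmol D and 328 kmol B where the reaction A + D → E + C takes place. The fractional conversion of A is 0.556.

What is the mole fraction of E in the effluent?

A reacted = 0.556 × 334 = 185.7 kmol; ν_A = −1, so ξ = 185.7/1 = 185.7 kmol.
Outlet amounts (n = n₀ + ν ξ):
  A: 334 − 1(185.7) = 148.3
  D: 593 − 1(185.7) = 407.3
  E: 0 + 1(185.7) = 185.7
  C: 0 + 1(185.7) = 185.7
  B: 328 (inert)
Total out = 1255 kmol; y_E = 185.7 / 1255 = 0.148.

0.148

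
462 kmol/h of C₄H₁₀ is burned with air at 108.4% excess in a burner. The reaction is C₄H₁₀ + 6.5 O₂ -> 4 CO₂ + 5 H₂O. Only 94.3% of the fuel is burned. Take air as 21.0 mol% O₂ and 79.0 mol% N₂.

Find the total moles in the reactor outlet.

30900 kmol/h

Stoichiometric O₂ = 6.5 × 462 = 3003 kmol/h; O₂ fed = 3003 × 2.084 = 6258 kmol/h.
N₂ fed = 6258 × 79/21 = 23540 kmol/h.
Fuel reacted = 0.943 × 462 → ξ = 435.7 kmol/h.
Outlet (n = n₀ + ν ξ):
  C₄H₁₀: 462 − 1(435.7) = 26.33
  O₂: 6258 − 6.5(435.7) = 3426
  N₂: 23540 (inert)
  CO₂: 0 + 4(435.7) = 1743
  H₂O: 0 + 5(435.7) = 2178
Total out = 26.33 + 3426 + 23540 + 1743 + 2178 = 30920 kmol/h.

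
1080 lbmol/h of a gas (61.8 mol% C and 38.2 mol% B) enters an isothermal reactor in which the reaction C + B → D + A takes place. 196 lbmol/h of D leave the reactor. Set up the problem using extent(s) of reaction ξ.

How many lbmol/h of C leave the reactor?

471 lbmol/h

For D: n = n₀ + 1ξ → 196 = 0 + 1ξ, giving ξ = 196 lbmol/h.
Outlet amounts (n = n₀ + ν ξ):
  C: 667.4 − 1(196) = 471.4
  B: 412.6 − 1(196) = 216.6
  D: 0 + 1(196) = 196
  A: 0 + 1(196) = 196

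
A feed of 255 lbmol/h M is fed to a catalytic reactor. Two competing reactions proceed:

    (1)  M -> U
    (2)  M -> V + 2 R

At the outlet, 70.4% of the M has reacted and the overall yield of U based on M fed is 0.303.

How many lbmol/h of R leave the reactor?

205 lbmol/h

Yield of U: 1ξ₁ / 255 = 0.303 → ξ₁ = 77.27 lbmol/h.
Conversion of M: 1ξ₁ + 1ξ₂ = 0.704 × 255 = 179.5 → ξ₂ = 102.3 lbmol/h.
Outlet amounts (n = n₀ + Σ ν·ξ):
  M: 255 − 1(77.27) − 1(102.3) = 75.48
  U: 0 + 1(77.27) = 77.27
  V: 0 + 1(102.3) = 102.3
  R: 0 + 2(102.3) = 204.5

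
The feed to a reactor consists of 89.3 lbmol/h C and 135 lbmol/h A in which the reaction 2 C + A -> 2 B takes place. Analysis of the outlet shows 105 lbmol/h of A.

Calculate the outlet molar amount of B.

60 lbmol/h

For A: n = n₀ − 1ξ → 105 = 135 − 1ξ, giving ξ = 30 lbmol/h.
Outlet amounts (n = n₀ + ν ξ):
  C: 89.3 − 2(30) = 29.3
  A: 135 − 1(30) = 105
  B: 0 + 2(30) = 60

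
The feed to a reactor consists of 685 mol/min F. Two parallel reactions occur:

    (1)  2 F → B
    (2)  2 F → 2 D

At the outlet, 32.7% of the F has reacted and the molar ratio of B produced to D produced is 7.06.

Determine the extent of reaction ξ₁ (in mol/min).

Conversion of F: F consumed = 0.327 × 685 = 224 mol/min = 2ξ₁ + 2ξ₂.
Selectivity: 1ξ₁ / (2ξ₂) = 7.06 → ξ₁ = 14.12 ξ₂.
Substitute: (2·14.12 + 2) ξ₂ = 224 → ξ₂ = 7.407 mol/min, ξ₁ = 104.6 mol/min.
Outlet amounts (n = n₀ + Σ ν·ξ):
  F: 685 − 2(104.6) − 2(7.407) = 461
  B: 0 + 1(104.6) = 104.6
  D: 0 + 2(7.407) = 14.81

ξ₁ = 105 mol/min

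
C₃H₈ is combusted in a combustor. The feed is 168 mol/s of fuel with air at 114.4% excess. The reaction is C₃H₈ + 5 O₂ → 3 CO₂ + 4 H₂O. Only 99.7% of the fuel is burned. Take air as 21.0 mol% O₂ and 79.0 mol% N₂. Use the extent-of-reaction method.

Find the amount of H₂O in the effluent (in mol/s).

Stoichiometric O₂ = 5 × 168 = 840 mol/s; O₂ fed = 840 × 2.144 = 1801 mol/s.
N₂ fed = 1801 × 79/21 = 6775 mol/s.
Fuel reacted = 0.997 × 168 → ξ = 167.5 mol/s.
Outlet (n = n₀ + ν ξ):
  C₃H₈: 168 − 1(167.5) = 0.504
  O₂: 1801 − 5(167.5) = 963.5
  N₂: 6775 (inert)
  CO₂: 0 + 3(167.5) = 502.5
  H₂O: 0 + 4(167.5) = 670

670 mol/s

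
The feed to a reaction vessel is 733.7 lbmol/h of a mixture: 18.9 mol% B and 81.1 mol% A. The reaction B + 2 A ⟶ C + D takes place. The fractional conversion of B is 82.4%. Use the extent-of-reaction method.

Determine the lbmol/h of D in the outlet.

114 lbmol/h

B reacted = 0.824 × 138.7 = 114.3 lbmol/h; ν_B = −1, so ξ = 114.3/1 = 114.3 lbmol/h.
Outlet amounts (n = n₀ + ν ξ):
  B: 138.7 − 1(114.3) = 24.41
  A: 595 − 2(114.3) = 366.5
  C: 0 + 1(114.3) = 114.3
  D: 0 + 1(114.3) = 114.3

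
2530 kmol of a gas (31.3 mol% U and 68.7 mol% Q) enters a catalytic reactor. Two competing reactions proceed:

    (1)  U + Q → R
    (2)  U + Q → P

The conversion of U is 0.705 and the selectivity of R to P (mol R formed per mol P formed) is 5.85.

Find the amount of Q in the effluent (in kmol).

Conversion of U: U consumed = 0.705 × 791.9 = 558.3 kmol = 1ξ₁ + 1ξ₂.
Selectivity: 1ξ₁ / (1ξ₂) = 5.85 → ξ₁ = 5.85 ξ₂.
Substitute: (1·5.85 + 1) ξ₂ = 558.3 → ξ₂ = 81.5 kmol, ξ₁ = 476.8 kmol.
Outlet amounts (n = n₀ + Σ ν·ξ):
  U: 791.9 − 1(476.8) − 1(81.5) = 233.6
  Q: 1738 − 1(476.8) − 1(81.5) = 1180
  R: 0 + 1(476.8) = 476.8
  P: 0 + 1(81.5) = 81.5

1180 kmol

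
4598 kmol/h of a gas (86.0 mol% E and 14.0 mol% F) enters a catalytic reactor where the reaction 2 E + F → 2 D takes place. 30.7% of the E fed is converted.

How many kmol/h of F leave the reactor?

E reacted = 0.307 × 3954 = 1214 kmol/h; ν_E = −2, so ξ = 1214/2 = 607 kmol/h.
Outlet amounts (n = n₀ + ν ξ):
  E: 3954 − 2(607) = 2740
  F: 643.7 − 1(607) = 36.74
  D: 0 + 2(607) = 1214

36.7 kmol/h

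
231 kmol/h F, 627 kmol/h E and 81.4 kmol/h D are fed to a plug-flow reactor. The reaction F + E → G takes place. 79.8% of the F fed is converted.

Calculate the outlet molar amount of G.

184 kmol/h

F reacted = 0.798 × 231 = 184.3 kmol/h; ν_F = −1, so ξ = 184.3/1 = 184.3 kmol/h.
Outlet amounts (n = n₀ + ν ξ):
  F: 231 − 1(184.3) = 46.66
  E: 627 − 1(184.3) = 442.7
  G: 0 + 1(184.3) = 184.3
  D: 81.4 (inert)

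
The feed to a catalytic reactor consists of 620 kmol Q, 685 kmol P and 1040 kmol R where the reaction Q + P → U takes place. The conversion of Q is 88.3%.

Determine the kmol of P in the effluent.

138 kmol

Q reacted = 0.883 × 620 = 547.5 kmol; ν_Q = −1, so ξ = 547.5/1 = 547.5 kmol.
Outlet amounts (n = n₀ + ν ξ):
  Q: 620 − 1(547.5) = 72.54
  P: 685 − 1(547.5) = 137.5
  U: 0 + 1(547.5) = 547.5
  R: 1040 (inert)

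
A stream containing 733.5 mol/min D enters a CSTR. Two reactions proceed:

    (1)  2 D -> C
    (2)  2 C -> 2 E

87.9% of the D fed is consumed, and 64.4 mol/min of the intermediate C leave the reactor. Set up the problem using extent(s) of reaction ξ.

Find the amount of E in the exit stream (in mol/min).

Conversion of D: D consumed = 2ξ₁ = 0.879 × 733.5 → ξ₁ = 322.4 mol/min.
C balance: n_C = 0 + 1ξ₁ − 2ξ₂ = 64.4 → ξ₂ = (1·322.4 − 64.4)/2 = 129 mol/min.
Outlet amounts (n = n₀ + Σ ν·ξ):
  D: 733.5 − 2(322.4) = 88.75
  C: 0 + 1(322.4) − 2(129) = 64.4
  E: 0 + 2(129) = 258

258 mol/min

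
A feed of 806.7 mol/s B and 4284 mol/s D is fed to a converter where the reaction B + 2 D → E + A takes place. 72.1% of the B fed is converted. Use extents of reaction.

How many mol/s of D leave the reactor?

B reacted = 0.721 × 806.7 = 581.6 mol/s; ν_B = −1, so ξ = 581.6/1 = 581.6 mol/s.
Outlet amounts (n = n₀ + ν ξ):
  B: 806.7 − 1(581.6) = 225.1
  D: 4284 − 2(581.6) = 3121
  E: 0 + 1(581.6) = 581.6
  A: 0 + 1(581.6) = 581.6

3120 mol/s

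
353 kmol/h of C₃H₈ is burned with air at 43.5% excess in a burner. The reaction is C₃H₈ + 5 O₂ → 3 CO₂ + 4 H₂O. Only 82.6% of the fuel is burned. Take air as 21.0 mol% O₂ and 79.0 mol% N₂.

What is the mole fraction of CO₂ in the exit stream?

Stoichiometric O₂ = 5 × 353 = 1765 kmol/h; O₂ fed = 1765 × 1.435 = 2533 kmol/h.
N₂ fed = 2533 × 79/21 = 9528 kmol/h.
Fuel reacted = 0.826 × 353 → ξ = 291.6 kmol/h.
Outlet (n = n₀ + ν ξ):
  C₃H₈: 353 − 1(291.6) = 61.42
  O₂: 2533 − 5(291.6) = 1075
  N₂: 9528 (inert)
  CO₂: 0 + 3(291.6) = 874.7
  H₂O: 0 + 4(291.6) = 1166
Total out = 12710 kmol/h; y_CO₂ = 874.7 / 12710 = 0.06885.

0.0688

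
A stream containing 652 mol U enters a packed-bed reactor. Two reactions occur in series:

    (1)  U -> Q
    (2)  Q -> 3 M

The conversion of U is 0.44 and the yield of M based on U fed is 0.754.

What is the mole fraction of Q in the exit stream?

Conversion of U: U consumed = 1ξ₁ = 0.44 × 652 → ξ₁ = 286.9 mol.
Yield of M: 3ξ₂ / 652 = 0.754 → ξ₂ = 163.9 mol.
Outlet amounts (n = n₀ + Σ ν·ξ):
  U: 652 − 1(286.9) = 365.1
  Q: 0 + 1(286.9) − 1(163.9) = 123
  M: 0 + 3(163.9) = 491.6
Total out = 979.7 mol; y_Q = 123 / 979.7 = 0.1256.

0.126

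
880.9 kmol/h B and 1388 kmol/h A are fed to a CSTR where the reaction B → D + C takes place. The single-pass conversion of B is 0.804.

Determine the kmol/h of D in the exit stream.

708 kmol/h

B reacted = 0.804 × 880.9 = 708.2 kmol/h; ν_B = −1, so ξ = 708.2/1 = 708.2 kmol/h.
Outlet amounts (n = n₀ + ν ξ):
  B: 880.9 − 1(708.2) = 172.7
  D: 0 + 1(708.2) = 708.2
  C: 0 + 1(708.2) = 708.2
  A: 1388 (inert)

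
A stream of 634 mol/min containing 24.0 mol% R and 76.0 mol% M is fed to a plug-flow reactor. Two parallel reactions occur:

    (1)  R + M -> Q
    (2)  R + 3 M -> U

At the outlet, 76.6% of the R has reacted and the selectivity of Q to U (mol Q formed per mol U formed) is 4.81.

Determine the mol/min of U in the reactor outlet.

20.1 mol/min

Conversion of R: R consumed = 0.766 × 152.2 = 116.6 mol/min = 1ξ₁ + 1ξ₂.
Selectivity: 1ξ₁ / (1ξ₂) = 4.81 → ξ₁ = 4.81 ξ₂.
Substitute: (1·4.81 + 1) ξ₂ = 116.6 → ξ₂ = 20.06 mol/min, ξ₁ = 96.49 mol/min.
Outlet amounts (n = n₀ + Σ ν·ξ):
  R: 152.2 − 1(96.49) − 1(20.06) = 35.61
  M: 481.8 − 1(96.49) − 3(20.06) = 325.2
  Q: 0 + 1(96.49) = 96.49
  U: 0 + 1(20.06) = 20.06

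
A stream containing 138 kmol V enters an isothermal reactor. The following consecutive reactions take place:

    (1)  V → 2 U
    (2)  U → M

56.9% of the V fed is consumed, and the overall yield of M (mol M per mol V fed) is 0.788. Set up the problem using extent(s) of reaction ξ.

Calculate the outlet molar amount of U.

48.3 kmol

Conversion of V: V consumed = 1ξ₁ = 0.569 × 138 → ξ₁ = 78.52 kmol.
Yield of M: 1ξ₂ / 138 = 0.788 → ξ₂ = 108.7 kmol.
Outlet amounts (n = n₀ + Σ ν·ξ):
  V: 138 − 1(78.52) = 59.48
  U: 0 + 2(78.52) − 1(108.7) = 48.3
  M: 0 + 1(108.7) = 108.7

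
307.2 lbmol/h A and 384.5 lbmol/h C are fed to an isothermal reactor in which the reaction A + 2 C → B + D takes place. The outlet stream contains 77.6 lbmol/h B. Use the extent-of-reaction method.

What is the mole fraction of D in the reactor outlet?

For B: n = n₀ + 1ξ → 77.6 = 0 + 1ξ, giving ξ = 77.6 lbmol/h.
Outlet amounts (n = n₀ + ν ξ):
  A: 307.2 − 1(77.6) = 229.6
  C: 384.5 − 2(77.6) = 229.3
  B: 0 + 1(77.6) = 77.6
  D: 0 + 1(77.6) = 77.6
Total out = 614.1 lbmol/h; y_D = 77.6 / 614.1 = 0.1264.

0.126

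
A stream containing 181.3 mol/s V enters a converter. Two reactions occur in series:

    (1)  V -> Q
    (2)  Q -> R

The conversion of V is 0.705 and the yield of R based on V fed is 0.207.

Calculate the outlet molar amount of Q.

Conversion of V: V consumed = 1ξ₁ = 0.705 × 181.3 → ξ₁ = 127.8 mol/s.
Yield of R: 1ξ₂ / 181.3 = 0.207 → ξ₂ = 37.53 mol/s.
Outlet amounts (n = n₀ + Σ ν·ξ):
  V: 181.3 − 1(127.8) = 53.48
  Q: 0 + 1(127.8) − 1(37.53) = 90.29
  R: 0 + 1(37.53) = 37.53

90.3 mol/s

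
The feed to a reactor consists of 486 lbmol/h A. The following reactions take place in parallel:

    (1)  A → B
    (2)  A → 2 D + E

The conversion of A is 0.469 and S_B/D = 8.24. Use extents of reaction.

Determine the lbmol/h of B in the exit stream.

Conversion of A: A consumed = 0.469 × 486 = 227.9 lbmol/h = 1ξ₁ + 1ξ₂.
Selectivity: 1ξ₁ / (2ξ₂) = 8.24 → ξ₁ = 16.48 ξ₂.
Substitute: (1·16.48 + 1) ξ₂ = 227.9 → ξ₂ = 13.04 lbmol/h, ξ₁ = 214.9 lbmol/h.
Outlet amounts (n = n₀ + Σ ν·ξ):
  A: 486 − 1(214.9) − 1(13.04) = 258.1
  B: 0 + 1(214.9) = 214.9
  D: 0 + 2(13.04) = 26.08
  E: 0 + 1(13.04) = 13.04

215 lbmol/h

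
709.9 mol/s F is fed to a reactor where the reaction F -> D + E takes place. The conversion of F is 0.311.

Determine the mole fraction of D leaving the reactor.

0.237

F reacted = 0.311 × 709.9 = 220.8 mol/s; ν_F = −1, so ξ = 220.8/1 = 220.8 mol/s.
Outlet amounts (n = n₀ + ν ξ):
  F: 709.9 − 1(220.8) = 489.1
  D: 0 + 1(220.8) = 220.8
  E: 0 + 1(220.8) = 220.8
Total out = 930.7 mol/s; y_D = 220.8 / 930.7 = 0.2372.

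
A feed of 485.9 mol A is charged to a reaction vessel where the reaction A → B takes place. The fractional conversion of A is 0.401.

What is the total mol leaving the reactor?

486 mol

A reacted = 0.401 × 485.9 = 194.8 mol; ν_A = −1, so ξ = 194.8/1 = 194.8 mol.
Outlet amounts (n = n₀ + ν ξ):
  A: 485.9 − 1(194.8) = 291.1
  B: 0 + 1(194.8) = 194.8
Total out = 291.1 + 194.8 = 485.9 mol.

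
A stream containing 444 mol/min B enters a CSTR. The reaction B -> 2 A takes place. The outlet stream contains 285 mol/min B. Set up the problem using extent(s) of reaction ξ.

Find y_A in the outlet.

0.527

For B: n = n₀ − 1ξ → 285 = 444 − 1ξ, giving ξ = 159 mol/min.
Outlet amounts (n = n₀ + ν ξ):
  B: 444 − 1(159) = 285
  A: 0 + 2(159) = 318
Total out = 603 mol/min; y_A = 318 / 603 = 0.5274.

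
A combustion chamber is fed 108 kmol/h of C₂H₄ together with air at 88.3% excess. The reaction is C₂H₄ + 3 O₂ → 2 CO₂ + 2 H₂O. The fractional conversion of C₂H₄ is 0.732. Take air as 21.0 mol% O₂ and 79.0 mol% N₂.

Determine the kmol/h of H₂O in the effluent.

Stoichiometric O₂ = 3 × 108 = 324 kmol/h; O₂ fed = 324 × 1.883 = 610.1 kmol/h.
N₂ fed = 610.1 × 79/21 = 2295 kmol/h.
Fuel reacted = 0.732 × 108 → ξ = 79.06 kmol/h.
Outlet (n = n₀ + ν ξ):
  C₂H₄: 108 − 1(79.06) = 28.94
  O₂: 610.1 − 3(79.06) = 372.9
  N₂: 2295 (inert)
  CO₂: 0 + 2(79.06) = 158.1
  H₂O: 0 + 2(79.06) = 158.1

158 kmol/h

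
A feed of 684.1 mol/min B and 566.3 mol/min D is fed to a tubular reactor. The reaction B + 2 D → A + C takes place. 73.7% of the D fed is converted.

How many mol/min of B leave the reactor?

475 mol/min

D reacted = 0.737 × 566.3 = 417.4 mol/min; ν_D = −2, so ξ = 417.4/2 = 208.7 mol/min.
Outlet amounts (n = n₀ + ν ξ):
  B: 684.1 − 1(208.7) = 475.4
  D: 566.3 − 2(208.7) = 148.9
  A: 0 + 1(208.7) = 208.7
  C: 0 + 1(208.7) = 208.7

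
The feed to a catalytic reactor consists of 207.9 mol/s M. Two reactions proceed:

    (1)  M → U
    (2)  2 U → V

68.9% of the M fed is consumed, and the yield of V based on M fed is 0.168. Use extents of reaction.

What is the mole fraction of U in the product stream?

Conversion of M: M consumed = 1ξ₁ = 0.689 × 207.9 → ξ₁ = 143.2 mol/s.
Yield of V: 1ξ₂ / 207.9 = 0.168 → ξ₂ = 34.93 mol/s.
Outlet amounts (n = n₀ + Σ ν·ξ):
  M: 207.9 − 1(143.2) = 64.66
  U: 0 + 1(143.2) − 2(34.93) = 73.39
  V: 0 + 1(34.93) = 34.93
Total out = 173 mol/s; y_U = 73.39 / 173 = 0.4243.

0.424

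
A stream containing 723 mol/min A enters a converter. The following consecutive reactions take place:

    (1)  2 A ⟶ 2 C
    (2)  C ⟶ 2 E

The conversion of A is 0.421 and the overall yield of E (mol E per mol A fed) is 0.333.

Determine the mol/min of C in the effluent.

Conversion of A: A consumed = 2ξ₁ = 0.421 × 723 → ξ₁ = 152.2 mol/min.
Yield of E: 2ξ₂ / 723 = 0.333 → ξ₂ = 120.4 mol/min.
Outlet amounts (n = n₀ + Σ ν·ξ):
  A: 723 − 2(152.2) = 418.6
  C: 0 + 2(152.2) − 1(120.4) = 184
  E: 0 + 2(120.4) = 240.8

184 mol/min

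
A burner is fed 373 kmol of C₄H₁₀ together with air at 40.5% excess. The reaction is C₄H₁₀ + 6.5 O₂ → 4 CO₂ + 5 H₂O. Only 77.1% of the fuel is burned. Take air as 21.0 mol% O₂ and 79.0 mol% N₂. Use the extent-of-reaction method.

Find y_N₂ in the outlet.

Stoichiometric O₂ = 6.5 × 373 = 2424 kmol; O₂ fed = 2424 × 1.405 = 3406 kmol.
N₂ fed = 3406 × 79/21 = 12810 kmol.
Fuel reacted = 0.771 × 373 → ξ = 287.6 kmol.
Outlet (n = n₀ + ν ξ):
  C₄H₁₀: 373 − 1(287.6) = 85.42
  O₂: 3406 − 6.5(287.6) = 1537
  N₂: 12810 (inert)
  CO₂: 0 + 4(287.6) = 1150
  H₂O: 0 + 5(287.6) = 1438
Total out = 17030 kmol; y_N₂ = 12810 / 17030 = 0.7527.

0.753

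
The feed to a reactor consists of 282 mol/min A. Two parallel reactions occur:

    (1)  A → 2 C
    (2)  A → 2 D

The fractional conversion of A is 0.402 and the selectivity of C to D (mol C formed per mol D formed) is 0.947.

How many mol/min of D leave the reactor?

Conversion of A: A consumed = 0.402 × 282 = 113.4 mol/min = 1ξ₁ + 1ξ₂.
Selectivity: 2ξ₁ / (2ξ₂) = 0.947 → ξ₁ = 0.947 ξ₂.
Substitute: (1·0.947 + 1) ξ₂ = 113.4 → ξ₂ = 58.22 mol/min, ξ₁ = 55.14 mol/min.
Outlet amounts (n = n₀ + Σ ν·ξ):
  A: 282 − 1(55.14) − 1(58.22) = 168.6
  C: 0 + 2(55.14) = 110.3
  D: 0 + 2(58.22) = 116.4

116 mol/min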